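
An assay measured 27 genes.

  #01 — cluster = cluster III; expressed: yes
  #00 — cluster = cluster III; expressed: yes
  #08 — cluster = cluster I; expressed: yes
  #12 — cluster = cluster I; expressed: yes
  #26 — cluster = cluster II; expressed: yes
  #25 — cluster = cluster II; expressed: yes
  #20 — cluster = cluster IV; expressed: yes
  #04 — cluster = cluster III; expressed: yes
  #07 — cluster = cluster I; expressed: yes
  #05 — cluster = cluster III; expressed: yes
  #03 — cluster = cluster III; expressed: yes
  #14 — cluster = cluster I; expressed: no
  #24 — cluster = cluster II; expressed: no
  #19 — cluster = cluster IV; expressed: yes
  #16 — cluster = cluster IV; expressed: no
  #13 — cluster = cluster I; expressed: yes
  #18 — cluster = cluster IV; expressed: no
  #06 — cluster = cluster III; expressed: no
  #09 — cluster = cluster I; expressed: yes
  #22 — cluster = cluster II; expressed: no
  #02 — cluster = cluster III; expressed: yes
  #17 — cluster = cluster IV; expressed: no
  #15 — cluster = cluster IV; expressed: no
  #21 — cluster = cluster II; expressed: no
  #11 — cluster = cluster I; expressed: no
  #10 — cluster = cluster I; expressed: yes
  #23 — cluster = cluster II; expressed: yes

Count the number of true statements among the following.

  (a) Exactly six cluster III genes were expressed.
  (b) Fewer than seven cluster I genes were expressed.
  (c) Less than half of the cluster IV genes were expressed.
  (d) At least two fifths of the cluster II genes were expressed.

(a) cluster III: |A| = 7, |A ∩ B| = 6; needs |A ∩ B| = 6 — true.
(b) cluster I: |A| = 8, |A ∩ B| = 6; needs |A ∩ B| < 7 — true.
(c) cluster IV: |A| = 6, |A ∩ B| = 2; needs |A ∩ B| < |A ∖ B| — true.
(d) cluster II: |A| = 6, |A ∩ B| = 3; needs |A ∩ B| / |A| ≥ 2/5 — true.

4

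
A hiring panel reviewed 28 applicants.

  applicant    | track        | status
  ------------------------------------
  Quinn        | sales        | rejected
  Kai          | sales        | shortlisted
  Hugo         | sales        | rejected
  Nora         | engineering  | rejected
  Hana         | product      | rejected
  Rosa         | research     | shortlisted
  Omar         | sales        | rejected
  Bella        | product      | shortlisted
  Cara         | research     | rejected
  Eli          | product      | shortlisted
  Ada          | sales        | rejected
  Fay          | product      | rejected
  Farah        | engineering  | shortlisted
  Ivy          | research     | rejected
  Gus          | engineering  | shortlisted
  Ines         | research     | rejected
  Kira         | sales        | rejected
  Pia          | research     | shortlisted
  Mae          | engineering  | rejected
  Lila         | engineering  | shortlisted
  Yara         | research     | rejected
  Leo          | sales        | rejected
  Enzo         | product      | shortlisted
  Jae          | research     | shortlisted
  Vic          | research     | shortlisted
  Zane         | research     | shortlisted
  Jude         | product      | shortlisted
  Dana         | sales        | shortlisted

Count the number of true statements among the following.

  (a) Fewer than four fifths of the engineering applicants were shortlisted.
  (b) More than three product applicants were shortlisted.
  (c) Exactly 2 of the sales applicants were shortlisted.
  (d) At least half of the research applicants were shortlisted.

4

(a) engineering: |A| = 5, |A ∩ B| = 3; needs |A ∩ B| / |A| < 4/5 — true.
(b) product: |A| = 6, |A ∩ B| = 4; needs |A ∩ B| > 3 — true.
(c) sales: |A| = 8, |A ∩ B| = 2; needs |A ∩ B| = 2 — true.
(d) research: |A| = 9, |A ∩ B| = 5; needs |A ∩ B| ≥ |A ∖ B| — true.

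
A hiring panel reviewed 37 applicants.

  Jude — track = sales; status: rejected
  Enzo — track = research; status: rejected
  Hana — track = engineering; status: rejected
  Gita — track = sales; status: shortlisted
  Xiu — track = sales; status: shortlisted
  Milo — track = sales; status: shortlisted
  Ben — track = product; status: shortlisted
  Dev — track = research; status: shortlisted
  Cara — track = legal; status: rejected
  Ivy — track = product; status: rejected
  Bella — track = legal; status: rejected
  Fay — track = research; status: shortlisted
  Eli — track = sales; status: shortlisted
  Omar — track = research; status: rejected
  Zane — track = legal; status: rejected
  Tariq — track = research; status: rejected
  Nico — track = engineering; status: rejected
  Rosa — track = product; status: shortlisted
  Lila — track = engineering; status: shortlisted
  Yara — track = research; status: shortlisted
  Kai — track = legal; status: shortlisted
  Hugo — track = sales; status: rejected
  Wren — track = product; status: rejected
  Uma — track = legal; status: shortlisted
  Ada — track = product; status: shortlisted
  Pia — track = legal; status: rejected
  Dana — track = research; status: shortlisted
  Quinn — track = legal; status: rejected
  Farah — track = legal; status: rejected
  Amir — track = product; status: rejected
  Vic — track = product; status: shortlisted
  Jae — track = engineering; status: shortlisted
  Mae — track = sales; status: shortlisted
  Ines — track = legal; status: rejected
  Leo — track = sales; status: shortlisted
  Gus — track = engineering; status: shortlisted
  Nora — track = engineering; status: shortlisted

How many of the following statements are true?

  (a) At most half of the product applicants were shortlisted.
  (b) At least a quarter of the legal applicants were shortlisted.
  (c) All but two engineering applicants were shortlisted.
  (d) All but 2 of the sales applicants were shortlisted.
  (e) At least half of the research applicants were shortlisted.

3

(a) product: |A| = 7, |A ∩ B| = 4; needs |A ∩ B| ≤ |A ∖ B| — false.
(b) legal: |A| = 9, |A ∩ B| = 2; needs |A ∩ B| / |A| ≥ 1/4 — false.
(c) engineering: |A| = 6, |A ∩ B| = 4; needs |A ∖ B| = 2 — true.
(d) sales: |A| = 8, |A ∩ B| = 6; needs |A ∖ B| = 2 — true.
(e) research: |A| = 7, |A ∩ B| = 4; needs |A ∩ B| ≥ |A ∖ B| — true.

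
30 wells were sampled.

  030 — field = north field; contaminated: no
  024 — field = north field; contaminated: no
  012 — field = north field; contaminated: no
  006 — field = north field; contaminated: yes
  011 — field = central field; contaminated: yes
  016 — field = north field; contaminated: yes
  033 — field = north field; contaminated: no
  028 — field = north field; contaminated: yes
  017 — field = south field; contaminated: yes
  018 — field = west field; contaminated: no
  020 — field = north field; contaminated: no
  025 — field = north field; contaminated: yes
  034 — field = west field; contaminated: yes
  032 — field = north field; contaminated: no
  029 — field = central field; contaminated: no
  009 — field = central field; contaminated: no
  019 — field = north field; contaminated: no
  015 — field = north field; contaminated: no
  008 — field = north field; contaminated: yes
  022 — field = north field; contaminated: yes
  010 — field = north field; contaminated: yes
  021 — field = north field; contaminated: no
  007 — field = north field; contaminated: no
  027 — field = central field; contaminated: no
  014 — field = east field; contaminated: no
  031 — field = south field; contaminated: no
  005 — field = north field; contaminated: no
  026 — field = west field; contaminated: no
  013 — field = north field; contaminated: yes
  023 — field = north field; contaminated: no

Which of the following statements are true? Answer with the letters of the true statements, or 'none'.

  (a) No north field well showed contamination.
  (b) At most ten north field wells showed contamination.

(b)

|A| = 20, |A ∩ B| = 8, |A ∖ B| = 12.
(a) A ∩ B = ∅ (|A ∩ B| = 0): fails.
(b) |A ∩ B| ≤ 10: holds.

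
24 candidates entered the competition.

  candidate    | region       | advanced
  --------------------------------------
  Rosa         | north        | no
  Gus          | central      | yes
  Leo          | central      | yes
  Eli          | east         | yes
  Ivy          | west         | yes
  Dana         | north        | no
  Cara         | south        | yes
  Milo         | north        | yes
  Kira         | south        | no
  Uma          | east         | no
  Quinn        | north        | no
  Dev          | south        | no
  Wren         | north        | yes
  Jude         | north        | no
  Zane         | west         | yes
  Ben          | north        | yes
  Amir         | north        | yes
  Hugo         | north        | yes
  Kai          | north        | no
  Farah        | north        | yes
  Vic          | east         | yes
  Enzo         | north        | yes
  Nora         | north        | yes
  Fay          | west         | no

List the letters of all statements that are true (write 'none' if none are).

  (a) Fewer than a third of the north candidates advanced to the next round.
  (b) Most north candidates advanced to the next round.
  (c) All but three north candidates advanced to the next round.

|A| = 13, |A ∩ B| = 8, |A ∖ B| = 5.
(a) |A ∩ B| / |A| < 1/3: fails.
(b) |A ∩ B| > |A ∖ B|: holds.
(c) |A ∖ B| = 3: fails.

(b)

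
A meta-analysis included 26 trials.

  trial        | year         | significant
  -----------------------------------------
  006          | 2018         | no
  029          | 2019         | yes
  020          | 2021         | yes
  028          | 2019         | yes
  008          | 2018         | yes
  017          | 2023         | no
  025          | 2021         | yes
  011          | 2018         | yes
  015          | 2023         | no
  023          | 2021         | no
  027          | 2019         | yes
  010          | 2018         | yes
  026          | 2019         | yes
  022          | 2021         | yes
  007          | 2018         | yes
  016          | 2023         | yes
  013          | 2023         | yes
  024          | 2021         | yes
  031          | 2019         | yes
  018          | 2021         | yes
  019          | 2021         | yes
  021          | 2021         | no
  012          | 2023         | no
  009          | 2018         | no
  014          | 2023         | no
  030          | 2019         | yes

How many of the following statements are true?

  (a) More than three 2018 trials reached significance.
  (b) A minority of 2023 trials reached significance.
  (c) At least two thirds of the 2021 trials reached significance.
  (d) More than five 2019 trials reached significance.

(a) 2018: |A| = 6, |A ∩ B| = 4; needs |A ∩ B| > 3 — true.
(b) 2023: |A| = 6, |A ∩ B| = 2; needs |A ∩ B| < |A ∖ B| — true.
(c) 2021: |A| = 8, |A ∩ B| = 6; needs |A ∩ B| / |A| ≥ 2/3 — true.
(d) 2019: |A| = 6, |A ∩ B| = 6; needs |A ∩ B| > 5 — true.

4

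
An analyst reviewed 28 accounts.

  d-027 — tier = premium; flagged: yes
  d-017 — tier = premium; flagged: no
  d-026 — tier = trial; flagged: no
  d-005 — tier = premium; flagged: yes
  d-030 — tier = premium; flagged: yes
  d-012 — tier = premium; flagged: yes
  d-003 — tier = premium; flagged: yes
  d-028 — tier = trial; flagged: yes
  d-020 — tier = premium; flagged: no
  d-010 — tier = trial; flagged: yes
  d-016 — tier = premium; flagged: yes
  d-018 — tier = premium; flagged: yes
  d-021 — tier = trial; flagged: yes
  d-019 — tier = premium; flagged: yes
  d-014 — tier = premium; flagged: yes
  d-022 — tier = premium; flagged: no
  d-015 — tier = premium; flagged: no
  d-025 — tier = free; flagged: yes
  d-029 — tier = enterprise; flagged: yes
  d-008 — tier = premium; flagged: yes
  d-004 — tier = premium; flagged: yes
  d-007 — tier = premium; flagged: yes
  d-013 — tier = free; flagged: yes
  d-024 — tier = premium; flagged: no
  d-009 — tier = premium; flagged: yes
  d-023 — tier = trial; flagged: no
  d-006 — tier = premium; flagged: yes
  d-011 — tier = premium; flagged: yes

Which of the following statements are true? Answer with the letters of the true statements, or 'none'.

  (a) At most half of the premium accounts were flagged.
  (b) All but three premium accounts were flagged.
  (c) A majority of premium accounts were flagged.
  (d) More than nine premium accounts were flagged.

(c), (d)

|A| = 20, |A ∩ B| = 15, |A ∖ B| = 5.
(a) |A ∩ B| ≤ |A ∖ B|: fails.
(b) |A ∖ B| = 3: fails.
(c) |A ∩ B| > |A ∖ B|: holds.
(d) |A ∩ B| > 9: holds.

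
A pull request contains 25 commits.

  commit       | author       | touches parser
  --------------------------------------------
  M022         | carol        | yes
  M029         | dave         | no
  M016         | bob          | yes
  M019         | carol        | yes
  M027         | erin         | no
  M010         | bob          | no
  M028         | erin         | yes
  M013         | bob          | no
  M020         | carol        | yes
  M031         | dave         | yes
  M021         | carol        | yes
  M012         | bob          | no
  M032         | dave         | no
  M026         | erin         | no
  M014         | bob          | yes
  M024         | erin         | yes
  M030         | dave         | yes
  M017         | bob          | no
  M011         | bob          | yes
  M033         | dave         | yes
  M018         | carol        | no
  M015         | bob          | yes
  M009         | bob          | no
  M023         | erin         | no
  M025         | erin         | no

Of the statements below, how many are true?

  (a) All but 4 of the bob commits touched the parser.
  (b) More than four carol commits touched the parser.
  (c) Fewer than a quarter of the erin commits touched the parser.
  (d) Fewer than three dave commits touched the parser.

(a) bob: |A| = 9, |A ∩ B| = 4; needs |A ∖ B| = 4 — false.
(b) carol: |A| = 5, |A ∩ B| = 4; needs |A ∩ B| > 4 — false.
(c) erin: |A| = 6, |A ∩ B| = 2; needs |A ∩ B| / |A| < 1/4 — false.
(d) dave: |A| = 5, |A ∩ B| = 3; needs |A ∩ B| < 3 — false.

0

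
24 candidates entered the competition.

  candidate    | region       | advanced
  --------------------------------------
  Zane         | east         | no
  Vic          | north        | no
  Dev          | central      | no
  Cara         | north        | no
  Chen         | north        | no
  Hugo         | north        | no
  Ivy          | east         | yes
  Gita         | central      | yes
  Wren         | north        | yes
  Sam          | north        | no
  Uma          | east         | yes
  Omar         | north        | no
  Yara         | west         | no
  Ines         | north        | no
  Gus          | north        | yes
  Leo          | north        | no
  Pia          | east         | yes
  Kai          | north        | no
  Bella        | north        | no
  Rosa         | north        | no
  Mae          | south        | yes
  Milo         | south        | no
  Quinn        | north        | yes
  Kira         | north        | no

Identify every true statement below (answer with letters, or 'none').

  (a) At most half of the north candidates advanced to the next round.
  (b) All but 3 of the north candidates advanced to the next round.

(a)

|A| = 15, |A ∩ B| = 3, |A ∖ B| = 12.
(a) |A ∩ B| ≤ |A ∖ B|: holds.
(b) |A ∖ B| = 3: fails.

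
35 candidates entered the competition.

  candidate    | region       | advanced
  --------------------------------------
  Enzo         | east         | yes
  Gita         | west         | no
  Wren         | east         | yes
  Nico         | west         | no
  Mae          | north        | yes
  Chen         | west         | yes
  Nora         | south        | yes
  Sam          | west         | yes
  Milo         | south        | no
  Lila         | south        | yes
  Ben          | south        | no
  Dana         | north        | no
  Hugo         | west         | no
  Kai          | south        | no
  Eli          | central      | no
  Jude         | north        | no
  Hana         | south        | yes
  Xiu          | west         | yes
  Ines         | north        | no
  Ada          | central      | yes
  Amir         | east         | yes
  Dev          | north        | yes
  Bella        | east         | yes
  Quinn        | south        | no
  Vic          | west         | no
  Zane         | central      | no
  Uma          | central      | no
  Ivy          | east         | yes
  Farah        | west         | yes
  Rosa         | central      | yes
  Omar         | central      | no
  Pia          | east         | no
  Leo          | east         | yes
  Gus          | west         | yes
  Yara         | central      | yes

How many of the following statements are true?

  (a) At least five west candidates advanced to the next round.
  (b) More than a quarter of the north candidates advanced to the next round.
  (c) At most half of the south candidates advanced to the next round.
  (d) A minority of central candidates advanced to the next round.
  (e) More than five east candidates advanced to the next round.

5

(a) west: |A| = 9, |A ∩ B| = 5; needs |A ∩ B| ≥ 5 — true.
(b) north: |A| = 5, |A ∩ B| = 2; needs |A ∩ B| / |A| > 1/4 — true.
(c) south: |A| = 7, |A ∩ B| = 3; needs |A ∩ B| ≤ |A ∖ B| — true.
(d) central: |A| = 7, |A ∩ B| = 3; needs |A ∩ B| < |A ∖ B| — true.
(e) east: |A| = 7, |A ∩ B| = 6; needs |A ∩ B| > 5 — true.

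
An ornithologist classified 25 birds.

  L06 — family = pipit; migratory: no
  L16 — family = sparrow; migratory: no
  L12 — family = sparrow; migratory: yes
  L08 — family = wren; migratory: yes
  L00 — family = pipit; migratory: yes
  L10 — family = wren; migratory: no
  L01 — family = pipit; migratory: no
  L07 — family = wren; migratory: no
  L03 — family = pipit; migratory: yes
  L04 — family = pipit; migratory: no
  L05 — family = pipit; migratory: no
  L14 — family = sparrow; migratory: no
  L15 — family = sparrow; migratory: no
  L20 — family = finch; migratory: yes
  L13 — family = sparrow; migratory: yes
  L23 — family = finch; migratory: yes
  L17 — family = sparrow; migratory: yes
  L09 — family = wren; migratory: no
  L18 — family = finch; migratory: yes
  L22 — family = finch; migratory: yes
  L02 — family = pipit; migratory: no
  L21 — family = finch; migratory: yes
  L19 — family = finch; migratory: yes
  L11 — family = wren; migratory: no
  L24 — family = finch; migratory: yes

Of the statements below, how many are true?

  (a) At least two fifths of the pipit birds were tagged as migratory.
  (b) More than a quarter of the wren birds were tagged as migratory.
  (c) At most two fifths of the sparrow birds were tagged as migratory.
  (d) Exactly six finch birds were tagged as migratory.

(a) pipit: |A| = 7, |A ∩ B| = 2; needs |A ∩ B| / |A| ≥ 2/5 — false.
(b) wren: |A| = 5, |A ∩ B| = 1; needs |A ∩ B| / |A| > 1/4 — false.
(c) sparrow: |A| = 6, |A ∩ B| = 3; needs |A ∩ B| / |A| ≤ 2/5 — false.
(d) finch: |A| = 7, |A ∩ B| = 7; needs |A ∩ B| = 6 — false.

0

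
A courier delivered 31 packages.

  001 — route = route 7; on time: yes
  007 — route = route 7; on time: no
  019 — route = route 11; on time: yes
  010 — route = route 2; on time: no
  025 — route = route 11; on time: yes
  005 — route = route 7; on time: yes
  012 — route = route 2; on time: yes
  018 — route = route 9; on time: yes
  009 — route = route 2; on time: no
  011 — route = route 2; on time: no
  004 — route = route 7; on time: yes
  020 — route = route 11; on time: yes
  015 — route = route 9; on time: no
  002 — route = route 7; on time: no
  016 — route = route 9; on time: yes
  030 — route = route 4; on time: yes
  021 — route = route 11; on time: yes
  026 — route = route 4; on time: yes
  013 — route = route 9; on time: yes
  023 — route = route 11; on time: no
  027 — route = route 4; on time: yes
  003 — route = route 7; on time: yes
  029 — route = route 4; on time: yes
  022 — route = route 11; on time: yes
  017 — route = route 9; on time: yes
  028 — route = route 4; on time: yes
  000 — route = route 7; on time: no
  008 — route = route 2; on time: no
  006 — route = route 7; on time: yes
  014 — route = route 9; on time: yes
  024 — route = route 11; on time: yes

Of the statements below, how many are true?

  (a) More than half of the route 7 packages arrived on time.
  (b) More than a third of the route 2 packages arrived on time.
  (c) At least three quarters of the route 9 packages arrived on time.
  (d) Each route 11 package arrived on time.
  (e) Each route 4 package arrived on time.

(a) route 7: |A| = 8, |A ∩ B| = 5; needs |A ∩ B| > |A ∖ B| — true.
(b) route 2: |A| = 5, |A ∩ B| = 1; needs |A ∩ B| / |A| > 1/3 — false.
(c) route 9: |A| = 6, |A ∩ B| = 5; needs |A ∩ B| / |A| ≥ 3/4 — true.
(d) route 11: |A| = 7, |A ∩ B| = 6; needs A ⊆ B, i.e. every element of A is in B (|A ∖ B| = 0) — false.
(e) route 4: |A| = 5, |A ∩ B| = 5; needs A ⊆ B, i.e. every element of A is in B (|A ∖ B| = 0) — true.

3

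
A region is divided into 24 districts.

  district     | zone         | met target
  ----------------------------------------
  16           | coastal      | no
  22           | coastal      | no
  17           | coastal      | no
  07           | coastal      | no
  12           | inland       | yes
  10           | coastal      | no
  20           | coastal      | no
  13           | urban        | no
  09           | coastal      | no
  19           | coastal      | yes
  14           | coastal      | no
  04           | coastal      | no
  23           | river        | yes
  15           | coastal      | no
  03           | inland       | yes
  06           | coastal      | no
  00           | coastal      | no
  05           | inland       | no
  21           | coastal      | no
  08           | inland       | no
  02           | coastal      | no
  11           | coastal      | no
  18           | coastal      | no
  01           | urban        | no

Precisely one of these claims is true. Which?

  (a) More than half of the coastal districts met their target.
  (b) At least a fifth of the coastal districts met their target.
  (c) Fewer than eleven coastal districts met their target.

|A| = 17, |A ∩ B| = 1, |A ∖ B| = 16.
(a) requires |A ∩ B| > |A ∖ B|: false.
(b) requires |A ∩ B| / |A| ≥ 1/5: false.
(c) requires |A ∩ B| < 11: true.

(c)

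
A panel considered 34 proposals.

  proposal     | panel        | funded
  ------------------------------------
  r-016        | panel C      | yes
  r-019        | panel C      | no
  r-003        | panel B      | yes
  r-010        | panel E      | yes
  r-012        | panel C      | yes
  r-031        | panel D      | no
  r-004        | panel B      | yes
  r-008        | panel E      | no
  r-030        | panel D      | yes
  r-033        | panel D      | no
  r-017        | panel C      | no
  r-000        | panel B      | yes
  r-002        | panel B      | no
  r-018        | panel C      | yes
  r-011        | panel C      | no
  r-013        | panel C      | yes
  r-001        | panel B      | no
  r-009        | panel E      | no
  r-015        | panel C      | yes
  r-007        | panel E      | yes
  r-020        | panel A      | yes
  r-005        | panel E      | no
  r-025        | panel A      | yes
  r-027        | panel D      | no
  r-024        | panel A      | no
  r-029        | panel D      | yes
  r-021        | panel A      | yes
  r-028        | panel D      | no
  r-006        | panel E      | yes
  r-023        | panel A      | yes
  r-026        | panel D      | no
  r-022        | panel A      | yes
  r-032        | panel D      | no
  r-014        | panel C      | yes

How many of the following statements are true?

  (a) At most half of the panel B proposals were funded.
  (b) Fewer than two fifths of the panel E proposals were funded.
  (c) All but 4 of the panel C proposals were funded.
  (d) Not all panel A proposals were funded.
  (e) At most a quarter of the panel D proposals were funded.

2

(a) panel B: |A| = 5, |A ∩ B| = 3; needs |A ∩ B| ≤ |A ∖ B| — false.
(b) panel E: |A| = 6, |A ∩ B| = 3; needs |A ∩ B| / |A| < 2/5 — false.
(c) panel C: |A| = 9, |A ∩ B| = 6; needs |A ∖ B| = 4 — false.
(d) panel A: |A| = 6, |A ∩ B| = 5; needs A ⊄ B (|A ∖ B| ≥ 1) — true.
(e) panel D: |A| = 8, |A ∩ B| = 2; needs |A ∩ B| / |A| ≤ 1/4 — true.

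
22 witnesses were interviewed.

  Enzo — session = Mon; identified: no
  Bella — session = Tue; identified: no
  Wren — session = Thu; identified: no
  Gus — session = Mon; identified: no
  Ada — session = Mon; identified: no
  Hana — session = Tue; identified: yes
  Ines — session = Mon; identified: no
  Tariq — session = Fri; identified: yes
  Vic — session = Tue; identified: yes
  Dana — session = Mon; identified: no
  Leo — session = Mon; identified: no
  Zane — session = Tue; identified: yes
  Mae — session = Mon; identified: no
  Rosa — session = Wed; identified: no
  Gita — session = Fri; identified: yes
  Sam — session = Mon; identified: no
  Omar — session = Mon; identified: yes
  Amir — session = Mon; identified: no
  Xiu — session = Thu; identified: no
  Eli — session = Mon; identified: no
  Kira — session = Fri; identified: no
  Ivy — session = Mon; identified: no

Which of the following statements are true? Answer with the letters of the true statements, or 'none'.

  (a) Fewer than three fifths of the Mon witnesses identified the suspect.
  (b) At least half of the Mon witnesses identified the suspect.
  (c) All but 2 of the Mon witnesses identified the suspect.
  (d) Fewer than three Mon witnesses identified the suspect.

(a), (d)

|A| = 12, |A ∩ B| = 1, |A ∖ B| = 11.
(a) |A ∩ B| / |A| < 3/5: holds.
(b) |A ∩ B| ≥ |A ∖ B|: fails.
(c) |A ∖ B| = 2: fails.
(d) |A ∩ B| < 3: holds.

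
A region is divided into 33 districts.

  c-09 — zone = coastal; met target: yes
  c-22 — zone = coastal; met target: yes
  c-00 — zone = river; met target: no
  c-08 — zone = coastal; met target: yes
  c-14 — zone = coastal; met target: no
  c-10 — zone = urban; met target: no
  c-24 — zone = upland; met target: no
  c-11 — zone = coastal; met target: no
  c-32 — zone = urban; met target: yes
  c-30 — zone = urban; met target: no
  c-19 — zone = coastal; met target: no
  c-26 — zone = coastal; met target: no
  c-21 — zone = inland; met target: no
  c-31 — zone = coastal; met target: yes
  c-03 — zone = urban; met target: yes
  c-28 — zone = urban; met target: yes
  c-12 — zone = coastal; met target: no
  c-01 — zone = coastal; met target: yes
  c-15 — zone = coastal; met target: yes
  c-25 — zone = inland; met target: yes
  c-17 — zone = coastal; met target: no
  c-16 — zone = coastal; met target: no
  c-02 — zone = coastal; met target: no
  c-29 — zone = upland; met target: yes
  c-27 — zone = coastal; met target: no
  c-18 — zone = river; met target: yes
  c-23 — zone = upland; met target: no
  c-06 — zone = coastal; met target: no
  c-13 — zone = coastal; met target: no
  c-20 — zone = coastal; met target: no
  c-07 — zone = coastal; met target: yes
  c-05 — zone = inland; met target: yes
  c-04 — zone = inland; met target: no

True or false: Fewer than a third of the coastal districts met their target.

False

Truth condition: |A ∩ B| / |A| < 1/3.
|A| = 19, |A ∩ B| = 7, |A ∖ B| = 12.
|A ∩ B|/|A| = 7/19, so the statement is false.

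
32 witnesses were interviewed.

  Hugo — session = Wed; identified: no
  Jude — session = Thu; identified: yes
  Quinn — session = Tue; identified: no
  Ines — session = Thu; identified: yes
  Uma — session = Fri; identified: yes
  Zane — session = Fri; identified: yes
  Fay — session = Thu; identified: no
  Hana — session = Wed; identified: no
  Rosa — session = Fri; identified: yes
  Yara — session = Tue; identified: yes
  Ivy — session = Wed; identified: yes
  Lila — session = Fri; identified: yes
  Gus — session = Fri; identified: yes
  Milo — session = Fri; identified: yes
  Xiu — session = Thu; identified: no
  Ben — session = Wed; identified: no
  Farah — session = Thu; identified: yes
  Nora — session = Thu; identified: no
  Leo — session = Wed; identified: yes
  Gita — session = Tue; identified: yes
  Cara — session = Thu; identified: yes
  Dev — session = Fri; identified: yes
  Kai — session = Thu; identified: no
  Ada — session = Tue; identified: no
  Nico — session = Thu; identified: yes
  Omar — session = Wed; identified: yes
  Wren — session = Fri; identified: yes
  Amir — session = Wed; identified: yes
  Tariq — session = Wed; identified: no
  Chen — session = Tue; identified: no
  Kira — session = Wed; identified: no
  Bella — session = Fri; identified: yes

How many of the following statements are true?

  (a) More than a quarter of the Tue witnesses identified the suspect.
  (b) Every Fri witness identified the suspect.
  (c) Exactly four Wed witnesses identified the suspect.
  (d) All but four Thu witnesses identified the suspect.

4

(a) Tue: |A| = 5, |A ∩ B| = 2; needs |A ∩ B| / |A| > 1/4 — true.
(b) Fri: |A| = 9, |A ∩ B| = 9; needs A ⊆ B, i.e. every element of A is in B (|A ∖ B| = 0) — true.
(c) Wed: |A| = 9, |A ∩ B| = 4; needs |A ∩ B| = 4 — true.
(d) Thu: |A| = 9, |A ∩ B| = 5; needs |A ∖ B| = 4 — true.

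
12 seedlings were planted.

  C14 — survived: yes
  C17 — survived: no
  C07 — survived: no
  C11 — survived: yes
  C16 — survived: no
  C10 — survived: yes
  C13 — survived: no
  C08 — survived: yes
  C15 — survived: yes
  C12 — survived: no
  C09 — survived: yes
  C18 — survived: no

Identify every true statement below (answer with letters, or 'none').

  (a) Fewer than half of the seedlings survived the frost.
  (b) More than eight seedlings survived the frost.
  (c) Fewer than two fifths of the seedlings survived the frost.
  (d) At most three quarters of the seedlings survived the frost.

|A| = 12, |A ∩ B| = 6, |A ∖ B| = 6.
(a) |A ∩ B| < |A ∖ B|: fails.
(b) |A ∩ B| > 8: fails.
(c) |A ∩ B| / |A| < 2/5: fails.
(d) |A ∩ B| / |A| ≤ 3/4: holds.

(d)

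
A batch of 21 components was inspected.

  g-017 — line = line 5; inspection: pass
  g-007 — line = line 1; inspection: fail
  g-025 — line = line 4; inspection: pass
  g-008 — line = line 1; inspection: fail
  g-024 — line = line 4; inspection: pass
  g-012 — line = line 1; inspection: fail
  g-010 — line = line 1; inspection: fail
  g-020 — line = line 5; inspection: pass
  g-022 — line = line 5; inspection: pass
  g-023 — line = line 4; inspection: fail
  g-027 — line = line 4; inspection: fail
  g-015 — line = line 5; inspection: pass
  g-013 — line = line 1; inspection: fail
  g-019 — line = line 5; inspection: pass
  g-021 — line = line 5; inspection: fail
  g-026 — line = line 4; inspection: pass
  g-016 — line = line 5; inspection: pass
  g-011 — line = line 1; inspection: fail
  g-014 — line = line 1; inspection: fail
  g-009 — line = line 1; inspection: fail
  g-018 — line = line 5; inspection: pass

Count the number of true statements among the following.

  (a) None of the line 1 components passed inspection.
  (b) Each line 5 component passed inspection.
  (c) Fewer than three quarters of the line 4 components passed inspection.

2

(a) line 1: |A| = 8, |A ∩ B| = 0; needs A ∩ B = ∅ (|A ∩ B| = 0) — true.
(b) line 5: |A| = 8, |A ∩ B| = 7; needs A ⊆ B, i.e. every element of A is in B (|A ∖ B| = 0) — false.
(c) line 4: |A| = 5, |A ∩ B| = 3; needs |A ∩ B| / |A| < 3/4 — true.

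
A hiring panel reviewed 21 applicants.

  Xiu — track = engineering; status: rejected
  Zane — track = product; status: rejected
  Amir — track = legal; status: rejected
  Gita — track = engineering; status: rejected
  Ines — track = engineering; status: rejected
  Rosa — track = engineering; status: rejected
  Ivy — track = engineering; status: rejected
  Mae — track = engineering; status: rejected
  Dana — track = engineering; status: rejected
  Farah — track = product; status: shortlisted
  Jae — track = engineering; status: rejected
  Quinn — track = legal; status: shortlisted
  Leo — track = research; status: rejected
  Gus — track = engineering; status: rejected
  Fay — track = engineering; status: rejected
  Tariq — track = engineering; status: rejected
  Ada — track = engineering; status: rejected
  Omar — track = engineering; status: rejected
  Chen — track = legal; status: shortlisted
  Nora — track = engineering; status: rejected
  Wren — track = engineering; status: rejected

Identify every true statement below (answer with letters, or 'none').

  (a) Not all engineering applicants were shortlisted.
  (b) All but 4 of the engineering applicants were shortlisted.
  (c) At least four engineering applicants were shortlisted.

|A| = 15, |A ∩ B| = 0, |A ∖ B| = 15.
(a) A ⊄ B (|A ∖ B| ≥ 1): holds.
(b) |A ∖ B| = 4: fails.
(c) |A ∩ B| ≥ 4: fails.

(a)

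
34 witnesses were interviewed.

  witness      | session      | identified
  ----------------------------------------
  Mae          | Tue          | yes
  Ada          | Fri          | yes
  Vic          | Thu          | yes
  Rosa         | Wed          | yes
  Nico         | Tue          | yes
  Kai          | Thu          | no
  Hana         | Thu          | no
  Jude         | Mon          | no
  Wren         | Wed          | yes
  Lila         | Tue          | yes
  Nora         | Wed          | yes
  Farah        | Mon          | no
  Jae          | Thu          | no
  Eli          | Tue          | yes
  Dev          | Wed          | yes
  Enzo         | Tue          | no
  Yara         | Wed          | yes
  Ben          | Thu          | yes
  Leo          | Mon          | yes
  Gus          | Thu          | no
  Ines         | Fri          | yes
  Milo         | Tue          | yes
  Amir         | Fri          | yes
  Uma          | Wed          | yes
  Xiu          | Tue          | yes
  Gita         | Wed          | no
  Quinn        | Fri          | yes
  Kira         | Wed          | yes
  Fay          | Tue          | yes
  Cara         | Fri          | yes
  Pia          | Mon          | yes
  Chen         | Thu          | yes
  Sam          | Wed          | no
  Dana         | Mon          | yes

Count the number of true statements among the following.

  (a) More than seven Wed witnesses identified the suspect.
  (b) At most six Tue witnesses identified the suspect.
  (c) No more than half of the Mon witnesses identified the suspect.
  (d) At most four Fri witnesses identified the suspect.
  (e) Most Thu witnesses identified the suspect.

0

(a) Wed: |A| = 9, |A ∩ B| = 7; needs |A ∩ B| > 7 — false.
(b) Tue: |A| = 8, |A ∩ B| = 7; needs |A ∩ B| ≤ 6 — false.
(c) Mon: |A| = 5, |A ∩ B| = 3; needs |A ∩ B| ≤ |A ∖ B| — false.
(d) Fri: |A| = 5, |A ∩ B| = 5; needs |A ∩ B| ≤ 4 — false.
(e) Thu: |A| = 7, |A ∩ B| = 3; needs |A ∩ B| > |A ∖ B| — false.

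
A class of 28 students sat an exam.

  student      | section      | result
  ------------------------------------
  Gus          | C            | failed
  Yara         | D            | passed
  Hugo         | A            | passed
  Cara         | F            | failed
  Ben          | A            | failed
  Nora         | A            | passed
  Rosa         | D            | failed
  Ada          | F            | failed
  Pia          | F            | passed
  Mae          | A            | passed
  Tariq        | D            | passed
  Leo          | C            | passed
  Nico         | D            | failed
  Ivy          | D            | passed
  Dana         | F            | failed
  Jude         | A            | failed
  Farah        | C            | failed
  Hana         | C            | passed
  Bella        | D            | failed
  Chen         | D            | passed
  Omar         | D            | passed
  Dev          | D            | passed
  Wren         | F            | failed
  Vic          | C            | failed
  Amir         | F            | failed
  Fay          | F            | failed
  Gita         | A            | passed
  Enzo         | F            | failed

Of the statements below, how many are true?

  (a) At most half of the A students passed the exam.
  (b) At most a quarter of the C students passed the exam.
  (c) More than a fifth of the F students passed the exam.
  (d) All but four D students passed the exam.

(a) A: |A| = 6, |A ∩ B| = 4; needs |A ∩ B| ≤ |A ∖ B| — false.
(b) C: |A| = 5, |A ∩ B| = 2; needs |A ∩ B| / |A| ≤ 1/4 — false.
(c) F: |A| = 8, |A ∩ B| = 1; needs |A ∩ B| / |A| > 1/5 — false.
(d) D: |A| = 9, |A ∩ B| = 6; needs |A ∖ B| = 4 — false.

0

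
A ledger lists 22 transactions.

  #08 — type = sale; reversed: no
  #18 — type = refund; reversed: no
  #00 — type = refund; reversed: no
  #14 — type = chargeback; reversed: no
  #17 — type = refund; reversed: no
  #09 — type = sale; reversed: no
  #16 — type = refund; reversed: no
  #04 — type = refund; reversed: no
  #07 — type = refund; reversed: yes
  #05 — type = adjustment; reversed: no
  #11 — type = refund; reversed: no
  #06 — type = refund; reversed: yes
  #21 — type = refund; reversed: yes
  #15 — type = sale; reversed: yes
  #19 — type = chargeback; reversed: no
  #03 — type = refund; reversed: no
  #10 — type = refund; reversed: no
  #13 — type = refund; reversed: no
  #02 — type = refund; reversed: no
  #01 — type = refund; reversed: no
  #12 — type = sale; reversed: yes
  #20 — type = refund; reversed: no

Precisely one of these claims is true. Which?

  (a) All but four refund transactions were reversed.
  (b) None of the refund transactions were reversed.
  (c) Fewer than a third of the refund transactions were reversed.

(c)

|A| = 15, |A ∩ B| = 3, |A ∖ B| = 12.
(a) requires |A ∖ B| = 4: false.
(b) requires A ∩ B = ∅ (|A ∩ B| = 0): false.
(c) requires |A ∩ B| / |A| < 1/3: true.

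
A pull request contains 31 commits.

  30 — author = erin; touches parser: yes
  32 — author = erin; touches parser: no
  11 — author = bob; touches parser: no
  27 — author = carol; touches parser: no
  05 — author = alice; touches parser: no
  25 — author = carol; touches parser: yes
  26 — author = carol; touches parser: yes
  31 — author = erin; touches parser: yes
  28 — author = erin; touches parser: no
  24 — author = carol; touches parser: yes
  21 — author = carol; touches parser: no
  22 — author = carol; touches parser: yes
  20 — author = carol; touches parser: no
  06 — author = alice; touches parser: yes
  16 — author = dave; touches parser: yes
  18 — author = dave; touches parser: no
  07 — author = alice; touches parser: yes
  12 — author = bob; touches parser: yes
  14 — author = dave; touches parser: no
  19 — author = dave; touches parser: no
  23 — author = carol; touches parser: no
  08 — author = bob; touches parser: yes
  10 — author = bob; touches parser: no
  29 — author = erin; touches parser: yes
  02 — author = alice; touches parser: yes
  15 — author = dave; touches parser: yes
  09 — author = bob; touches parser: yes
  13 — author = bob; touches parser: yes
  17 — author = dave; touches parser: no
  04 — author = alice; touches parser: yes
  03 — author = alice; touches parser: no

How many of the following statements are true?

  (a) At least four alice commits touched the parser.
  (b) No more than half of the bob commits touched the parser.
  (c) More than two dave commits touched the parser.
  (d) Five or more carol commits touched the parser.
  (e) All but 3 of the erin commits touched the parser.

(a) alice: |A| = 6, |A ∩ B| = 4; needs |A ∩ B| ≥ 4 — true.
(b) bob: |A| = 6, |A ∩ B| = 4; needs |A ∩ B| ≤ |A ∖ B| — false.
(c) dave: |A| = 6, |A ∩ B| = 2; needs |A ∩ B| > 2 — false.
(d) carol: |A| = 8, |A ∩ B| = 4; needs |A ∩ B| ≥ 5 — false.
(e) erin: |A| = 5, |A ∩ B| = 3; needs |A ∖ B| = 3 — false.

1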